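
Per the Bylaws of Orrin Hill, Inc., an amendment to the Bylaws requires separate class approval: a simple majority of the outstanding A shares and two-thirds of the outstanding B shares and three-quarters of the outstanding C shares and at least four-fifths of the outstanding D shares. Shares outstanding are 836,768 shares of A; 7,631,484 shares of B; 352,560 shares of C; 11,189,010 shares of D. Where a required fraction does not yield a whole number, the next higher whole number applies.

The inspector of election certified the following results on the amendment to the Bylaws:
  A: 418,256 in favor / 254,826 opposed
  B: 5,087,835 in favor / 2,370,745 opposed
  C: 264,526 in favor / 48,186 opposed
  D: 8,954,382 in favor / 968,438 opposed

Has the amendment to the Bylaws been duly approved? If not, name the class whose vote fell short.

Not approved — the A shares did not give the required vote.

A: a majority of 836768 is 418385; 418,385 required, 418,256 in favor — not approved.
B: 2/3 of 7631484 = 5087656; 5,087,656 required, 5,087,835 in favor — approved.
C: 3/4 of 352560 = 264420; 264,420 required, 264,526 in favor — approved.
D: 4/5 of 11189010 = 8951208; 8,951,208 required, 8,954,382 in favor — approved.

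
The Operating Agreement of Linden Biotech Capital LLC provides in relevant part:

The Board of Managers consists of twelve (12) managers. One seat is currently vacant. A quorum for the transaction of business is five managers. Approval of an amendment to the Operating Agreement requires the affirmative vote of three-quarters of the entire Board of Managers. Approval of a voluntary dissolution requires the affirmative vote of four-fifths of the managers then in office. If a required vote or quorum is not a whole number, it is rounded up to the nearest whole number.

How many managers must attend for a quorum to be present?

5

The quorum is fixed at 5.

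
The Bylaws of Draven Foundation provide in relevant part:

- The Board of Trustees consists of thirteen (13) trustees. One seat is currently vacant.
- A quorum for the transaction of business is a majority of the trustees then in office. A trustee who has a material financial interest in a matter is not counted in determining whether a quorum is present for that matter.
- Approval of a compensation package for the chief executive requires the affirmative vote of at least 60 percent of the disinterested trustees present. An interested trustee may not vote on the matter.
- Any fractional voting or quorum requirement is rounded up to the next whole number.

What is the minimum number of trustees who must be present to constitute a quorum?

7

A majority of 12 is 7.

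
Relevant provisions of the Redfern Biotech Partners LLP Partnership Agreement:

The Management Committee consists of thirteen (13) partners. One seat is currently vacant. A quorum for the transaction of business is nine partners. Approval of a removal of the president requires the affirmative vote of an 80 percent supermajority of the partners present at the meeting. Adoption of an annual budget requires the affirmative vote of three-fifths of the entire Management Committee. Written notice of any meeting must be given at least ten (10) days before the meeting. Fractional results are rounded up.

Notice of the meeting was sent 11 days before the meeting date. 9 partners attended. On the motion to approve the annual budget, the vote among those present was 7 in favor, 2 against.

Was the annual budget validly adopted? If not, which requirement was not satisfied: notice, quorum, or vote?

Notice: 11 days given; 10 required (11 ≥ 10). Satisfied.
Quorum: 9 present; quorum is 9. Satisfied.
Vote: the annual budget requires three-fifths of the entire Management Committee (13). 3/5 of 13 = 7.80, rounded up to 8, so 8 affirmative votes are needed; 7 voted in favor. Not satisfied.

Invalid — vote requirement not satisfied.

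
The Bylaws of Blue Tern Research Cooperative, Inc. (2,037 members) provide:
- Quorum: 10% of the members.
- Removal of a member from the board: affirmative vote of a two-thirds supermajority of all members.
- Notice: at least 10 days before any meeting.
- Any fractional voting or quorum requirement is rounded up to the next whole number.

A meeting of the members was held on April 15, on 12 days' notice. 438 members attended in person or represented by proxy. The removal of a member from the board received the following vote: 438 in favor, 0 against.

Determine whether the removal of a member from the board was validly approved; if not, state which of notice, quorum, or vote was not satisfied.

Invalid — vote requirement not satisfied.

Notice: 12 days given; 10 required. Satisfied.
Quorum: 10% of 2,037 = 203.70, rounded up to 204; 438 present. Satisfied.
Vote: requires two-thirds of all members (2,037); 2/3 of 2037 = 1358, so 1,358 needed; 438 in favor. Not satisfied.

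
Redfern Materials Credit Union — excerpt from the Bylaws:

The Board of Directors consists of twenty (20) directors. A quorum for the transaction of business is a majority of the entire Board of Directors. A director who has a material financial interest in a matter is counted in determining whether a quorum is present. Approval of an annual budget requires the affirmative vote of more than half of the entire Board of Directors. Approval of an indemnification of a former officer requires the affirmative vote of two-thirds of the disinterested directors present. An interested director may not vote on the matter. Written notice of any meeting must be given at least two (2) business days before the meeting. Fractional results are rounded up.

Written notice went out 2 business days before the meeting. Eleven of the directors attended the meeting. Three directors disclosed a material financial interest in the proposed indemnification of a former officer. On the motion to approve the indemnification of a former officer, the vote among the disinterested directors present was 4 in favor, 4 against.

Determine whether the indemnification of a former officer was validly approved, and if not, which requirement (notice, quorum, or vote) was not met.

Invalid — vote requirement not satisfied.

Notice: 2 business days given; 2 required (2 ≥ 2). Satisfied.
Quorum: 11 present (interested directors count toward quorum); quorum is 11. Satisfied.
Vote: the indemnification of a former officer requires two-thirds of the disinterested directors present (11 − 3 = 8). 2/3 of 8 = 5.33, rounded up to 6, so 6 affirmative votes are needed; 4 voted in favor. Not satisfied.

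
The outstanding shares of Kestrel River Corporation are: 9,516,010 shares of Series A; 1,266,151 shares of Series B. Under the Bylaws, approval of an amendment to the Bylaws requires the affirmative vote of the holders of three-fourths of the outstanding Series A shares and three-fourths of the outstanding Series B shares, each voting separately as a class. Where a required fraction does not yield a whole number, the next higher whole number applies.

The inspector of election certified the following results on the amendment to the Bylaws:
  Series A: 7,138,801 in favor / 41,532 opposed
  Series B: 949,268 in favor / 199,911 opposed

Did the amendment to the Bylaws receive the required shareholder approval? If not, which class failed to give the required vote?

Series A: 3/4 of 9516010 = 7137007.50, rounded up to 7137008; 7,137,008 required, 7,138,801 in favor — approved.
Series B: 3/4 of 1266151 = 949613.25, rounded up to 949614; 949,614 required, 949,268 in favor — not approved.

Not approved — the Series B shares did not give the required vote.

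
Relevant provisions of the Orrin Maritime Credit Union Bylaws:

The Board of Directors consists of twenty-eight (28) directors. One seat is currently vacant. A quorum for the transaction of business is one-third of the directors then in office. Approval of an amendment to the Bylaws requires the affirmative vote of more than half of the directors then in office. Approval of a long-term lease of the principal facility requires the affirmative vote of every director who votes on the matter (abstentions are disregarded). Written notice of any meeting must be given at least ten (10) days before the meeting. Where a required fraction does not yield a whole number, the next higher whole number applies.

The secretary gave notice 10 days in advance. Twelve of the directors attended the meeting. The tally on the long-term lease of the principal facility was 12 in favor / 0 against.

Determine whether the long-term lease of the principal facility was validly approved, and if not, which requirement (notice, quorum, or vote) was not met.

Notice: 10 days given; 10 required (10 ≥ 10). Satisfied.
Quorum: 12 present; quorum is 9. Satisfied.
Vote: the long-term lease of the principal facility requires the unanimous vote of the votes cast (12). Unanimous means all 12, so 12 affirmative votes are needed; 12 voted in favor. Satisfied.

Valid — all requirements satisfied.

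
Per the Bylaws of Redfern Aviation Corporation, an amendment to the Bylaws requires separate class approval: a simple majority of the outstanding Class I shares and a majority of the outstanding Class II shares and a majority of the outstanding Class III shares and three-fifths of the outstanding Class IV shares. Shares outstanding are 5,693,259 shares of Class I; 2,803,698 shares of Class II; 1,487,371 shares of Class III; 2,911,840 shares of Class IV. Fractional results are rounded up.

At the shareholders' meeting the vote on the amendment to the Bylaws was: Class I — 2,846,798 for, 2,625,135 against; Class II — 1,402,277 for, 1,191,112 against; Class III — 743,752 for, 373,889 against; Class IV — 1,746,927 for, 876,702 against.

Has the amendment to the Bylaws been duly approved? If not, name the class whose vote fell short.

Not approved — the Class IV shares did not give the required vote.

Class I: a majority of 5693259 is 2846630; 2,846,630 required, 2,846,798 in favor — approved.
Class II: a majority of 2803698 is 1401850; 1,401,850 required, 1,402,277 in favor — approved.
Class III: a majority of 1487371 is 743686; 743,686 required, 743,752 in favor — approved.
Class IV: 3/5 of 2911840 = 1747104; 1,747,104 required, 1,746,927 in favor — not approved.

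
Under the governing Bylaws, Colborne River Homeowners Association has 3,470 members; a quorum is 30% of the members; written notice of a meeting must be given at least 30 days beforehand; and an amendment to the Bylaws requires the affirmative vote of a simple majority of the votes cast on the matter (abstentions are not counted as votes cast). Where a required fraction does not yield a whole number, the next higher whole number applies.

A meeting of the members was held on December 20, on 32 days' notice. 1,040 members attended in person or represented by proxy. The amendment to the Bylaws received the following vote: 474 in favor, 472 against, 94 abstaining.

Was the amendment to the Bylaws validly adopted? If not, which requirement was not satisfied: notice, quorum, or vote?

Invalid — quorum requirement not satisfied.

Notice: 32 days given; 30 required. Satisfied.
Quorum: 30% of 3,470 = 1,041; 1,040 present. Not satisfied.
Vote: requires a majority of the votes cast (1,040 − 94 abstaining = 946); a majority of 946 is 474, so 474 needed; 474 in favor. Satisfied.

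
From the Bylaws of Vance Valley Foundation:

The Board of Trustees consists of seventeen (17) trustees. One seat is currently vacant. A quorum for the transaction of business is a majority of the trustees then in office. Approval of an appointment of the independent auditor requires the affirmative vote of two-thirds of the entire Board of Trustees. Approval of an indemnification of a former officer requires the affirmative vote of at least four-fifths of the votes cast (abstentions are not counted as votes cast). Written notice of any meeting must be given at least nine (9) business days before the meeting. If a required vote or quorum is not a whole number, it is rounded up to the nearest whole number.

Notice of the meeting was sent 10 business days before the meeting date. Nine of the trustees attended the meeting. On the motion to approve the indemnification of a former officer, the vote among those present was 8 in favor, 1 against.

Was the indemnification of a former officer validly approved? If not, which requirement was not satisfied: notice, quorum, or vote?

Notice: 10 business days given; 9 required (10 ≥ 9). Satisfied.
Quorum: 9 present; quorum is 9. Satisfied.
Vote: the indemnification of a former officer requires four-fifths of the votes cast (9). 4/5 of 9 = 7.20, rounded up to 8, so 8 affirmative votes are needed; 8 voted in favor. Satisfied.

Valid — all requirements satisfied.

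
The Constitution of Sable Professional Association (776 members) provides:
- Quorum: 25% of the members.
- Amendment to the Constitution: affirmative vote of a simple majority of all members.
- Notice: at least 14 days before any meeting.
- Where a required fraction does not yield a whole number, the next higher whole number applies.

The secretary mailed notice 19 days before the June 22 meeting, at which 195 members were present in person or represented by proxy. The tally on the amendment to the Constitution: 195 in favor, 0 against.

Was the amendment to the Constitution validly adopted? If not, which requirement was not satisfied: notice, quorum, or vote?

Invalid — vote requirement not satisfied.

Notice: 19 days given; 14 required. Satisfied.
Quorum: 25% of 776 = 194; 195 present. Satisfied.
Vote: requires a majority of all members (776); a majority of 776 is 389, so 389 needed; 195 in favor. Not satisfied.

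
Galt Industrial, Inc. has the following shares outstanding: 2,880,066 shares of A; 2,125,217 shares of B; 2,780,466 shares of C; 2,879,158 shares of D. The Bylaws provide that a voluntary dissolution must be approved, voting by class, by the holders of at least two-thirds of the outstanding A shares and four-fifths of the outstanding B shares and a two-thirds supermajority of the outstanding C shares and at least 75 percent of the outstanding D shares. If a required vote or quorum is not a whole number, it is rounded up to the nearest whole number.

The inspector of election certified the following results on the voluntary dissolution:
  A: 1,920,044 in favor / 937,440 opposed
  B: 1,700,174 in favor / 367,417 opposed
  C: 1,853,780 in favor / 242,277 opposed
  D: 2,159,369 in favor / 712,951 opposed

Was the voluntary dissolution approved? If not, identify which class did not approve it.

Approved — every class gave the required vote.

A: 2/3 of 2880066 = 1920044; 1,920,044 required, 1,920,044 in favor — approved.
B: 4/5 of 2125217 = 1700173.60, rounded up to 1700174; 1,700,174 required, 1,700,174 in favor — approved.
C: 2/3 of 2780466 = 1853644; 1,853,644 required, 1,853,780 in favor — approved.
D: 3/4 of 2879158 = 2159368.50, rounded up to 2159369; 2,159,369 required, 2,159,369 in favor — approved.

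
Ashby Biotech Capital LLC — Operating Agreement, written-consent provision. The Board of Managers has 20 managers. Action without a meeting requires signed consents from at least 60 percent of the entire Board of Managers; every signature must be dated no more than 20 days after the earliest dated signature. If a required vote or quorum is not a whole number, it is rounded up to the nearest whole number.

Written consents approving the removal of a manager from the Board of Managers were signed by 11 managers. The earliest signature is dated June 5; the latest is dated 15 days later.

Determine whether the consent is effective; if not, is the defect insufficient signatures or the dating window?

Not effective — insufficient signatures.

Signatures required: at least 60 percent of 20 — 3/5 of 20 = 12, so 12 needed; 11 signed. Insufficient.
Dating window: the latest signature is 15 days after the earliest; the limit is 20 days. Within the window.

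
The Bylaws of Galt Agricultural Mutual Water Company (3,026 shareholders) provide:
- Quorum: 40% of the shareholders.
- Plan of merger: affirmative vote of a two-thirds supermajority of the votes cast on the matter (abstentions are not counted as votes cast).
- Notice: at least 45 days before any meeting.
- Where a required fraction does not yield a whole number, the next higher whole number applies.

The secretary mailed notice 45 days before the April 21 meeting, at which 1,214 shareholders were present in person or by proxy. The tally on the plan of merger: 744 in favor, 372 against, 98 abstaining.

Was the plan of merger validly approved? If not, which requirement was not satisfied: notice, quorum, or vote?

Notice: 45 days given; 45 required. Satisfied.
Quorum: 40% of 3,026 = 1,210.40, rounded up to 1,211; 1,214 present. Satisfied.
Vote: requires two-thirds of the votes cast (1,214 − 98 abstaining = 1,116); 2/3 of 1116 = 744, so 744 needed; 744 in favor. Satisfied.

Valid — all requirements satisfied.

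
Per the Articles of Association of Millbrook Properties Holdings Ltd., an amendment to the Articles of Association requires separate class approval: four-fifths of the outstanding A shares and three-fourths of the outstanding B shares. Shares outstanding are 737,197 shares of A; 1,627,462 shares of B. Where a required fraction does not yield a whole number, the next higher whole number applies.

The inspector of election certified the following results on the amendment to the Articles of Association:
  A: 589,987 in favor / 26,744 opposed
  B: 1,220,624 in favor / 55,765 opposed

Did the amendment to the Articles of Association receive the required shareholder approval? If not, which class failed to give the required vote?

A: 4/5 of 737197 = 589757.60, rounded up to 589758; 589,758 required, 589,987 in favor — approved.
B: 3/4 of 1627462 = 1220596.50, rounded up to 1220597; 1,220,597 required, 1,220,624 in favor — approved.

Approved — every class gave the required vote.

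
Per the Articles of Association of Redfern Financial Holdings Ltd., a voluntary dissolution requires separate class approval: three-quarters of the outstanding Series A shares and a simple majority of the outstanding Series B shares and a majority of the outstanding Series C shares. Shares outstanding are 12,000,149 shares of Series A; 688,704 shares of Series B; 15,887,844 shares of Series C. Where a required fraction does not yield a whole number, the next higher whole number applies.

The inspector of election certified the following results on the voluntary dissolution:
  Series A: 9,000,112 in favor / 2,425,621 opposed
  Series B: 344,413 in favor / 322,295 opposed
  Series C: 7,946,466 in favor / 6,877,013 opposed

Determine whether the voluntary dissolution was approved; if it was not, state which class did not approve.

Approved — every class gave the required vote.

Series A: 3/4 of 12000149 = 9000111.75, rounded up to 9000112; 9,000,112 required, 9,000,112 in favor — approved.
Series B: a majority of 688704 is 344353; 344,353 required, 344,413 in favor — approved.
Series C: a majority of 15887844 is 7943923; 7,943,923 required, 7,946,466 in favor — approved.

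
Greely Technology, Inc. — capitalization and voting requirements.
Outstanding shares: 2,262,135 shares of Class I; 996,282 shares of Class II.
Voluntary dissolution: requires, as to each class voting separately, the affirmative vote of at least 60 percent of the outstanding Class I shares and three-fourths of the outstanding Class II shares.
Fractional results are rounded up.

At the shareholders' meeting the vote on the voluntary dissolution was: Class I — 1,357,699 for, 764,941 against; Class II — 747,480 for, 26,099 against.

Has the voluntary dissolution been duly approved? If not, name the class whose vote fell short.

Approved — every class gave the required vote.

Class I: 3/5 of 2262135 = 1357281; 1,357,281 required, 1,357,699 in favor — approved.
Class II: 3/4 of 996282 = 747211.50, rounded up to 747212; 747,212 required, 747,480 in favor — approved.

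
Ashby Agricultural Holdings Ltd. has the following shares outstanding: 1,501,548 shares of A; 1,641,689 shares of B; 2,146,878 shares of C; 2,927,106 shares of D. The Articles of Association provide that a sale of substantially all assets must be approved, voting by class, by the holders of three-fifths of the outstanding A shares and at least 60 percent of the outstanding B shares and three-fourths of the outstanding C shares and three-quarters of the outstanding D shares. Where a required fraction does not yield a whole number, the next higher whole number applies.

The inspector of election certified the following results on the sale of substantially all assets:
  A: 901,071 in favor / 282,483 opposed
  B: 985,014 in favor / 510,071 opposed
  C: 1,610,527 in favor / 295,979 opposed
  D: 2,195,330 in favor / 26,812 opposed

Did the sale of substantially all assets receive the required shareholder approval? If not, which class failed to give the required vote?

Approved — every class gave the required vote.

A: 3/5 of 1501548 = 900928.80, rounded up to 900929; 900,929 required, 901,071 in favor — approved.
B: 3/5 of 1641689 = 985013.40, rounded up to 985014; 985,014 required, 985,014 in favor — approved.
C: 3/4 of 2146878 = 1610158.50, rounded up to 1610159; 1,610,159 required, 1,610,527 in favor — approved.
D: 3/4 of 2927106 = 2195329.50, rounded up to 2195330; 2,195,330 required, 2,195,330 in favor — approved.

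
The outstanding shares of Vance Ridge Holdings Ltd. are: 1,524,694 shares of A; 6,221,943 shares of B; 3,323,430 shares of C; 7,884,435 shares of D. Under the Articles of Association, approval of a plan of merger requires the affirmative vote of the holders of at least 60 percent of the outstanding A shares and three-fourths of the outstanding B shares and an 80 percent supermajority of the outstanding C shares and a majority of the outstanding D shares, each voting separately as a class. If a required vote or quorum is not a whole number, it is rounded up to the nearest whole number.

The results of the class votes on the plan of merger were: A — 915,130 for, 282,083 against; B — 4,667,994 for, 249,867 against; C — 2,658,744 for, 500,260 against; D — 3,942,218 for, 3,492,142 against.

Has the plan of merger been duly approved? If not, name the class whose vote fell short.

Approved — every class gave the required vote.

A: 3/5 of 1524694 = 914816.40, rounded up to 914817; 914,817 required, 915,130 in favor — approved.
B: 3/4 of 6221943 = 4666457.25, rounded up to 4666458; 4,666,458 required, 4,667,994 in favor — approved.
C: 4/5 of 3323430 = 2658744; 2,658,744 required, 2,658,744 in favor — approved.
D: a majority of 7884435 is 3942218; 3,942,218 required, 3,942,218 in favor — approved.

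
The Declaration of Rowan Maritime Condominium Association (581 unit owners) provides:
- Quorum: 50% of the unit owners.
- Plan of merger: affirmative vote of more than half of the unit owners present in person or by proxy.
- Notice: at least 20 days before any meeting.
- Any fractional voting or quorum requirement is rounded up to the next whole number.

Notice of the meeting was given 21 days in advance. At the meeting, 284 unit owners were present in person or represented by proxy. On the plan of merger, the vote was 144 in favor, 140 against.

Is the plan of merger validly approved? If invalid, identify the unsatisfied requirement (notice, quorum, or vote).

Invalid — quorum requirement not satisfied.

Notice: 21 days given; 20 required. Satisfied.
Quorum: 50% of 581 = 290.50, rounded up to 291; 284 present. Not satisfied.
Vote: requires a majority of those present (284); a majority of 284 is 143, so 143 needed; 144 in favor. Satisfied.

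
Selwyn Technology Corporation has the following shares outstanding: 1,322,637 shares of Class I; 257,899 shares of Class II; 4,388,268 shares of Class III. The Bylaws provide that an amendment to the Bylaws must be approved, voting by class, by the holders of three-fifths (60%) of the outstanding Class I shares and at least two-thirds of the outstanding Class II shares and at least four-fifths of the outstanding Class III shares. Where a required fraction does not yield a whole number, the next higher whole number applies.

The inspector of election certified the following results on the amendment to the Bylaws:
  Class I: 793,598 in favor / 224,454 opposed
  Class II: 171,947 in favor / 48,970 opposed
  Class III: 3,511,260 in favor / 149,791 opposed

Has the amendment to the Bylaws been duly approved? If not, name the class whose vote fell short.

Class I: 3/5 of 1322637 = 793582.20, rounded up to 793583; 793,583 required, 793,598 in favor — approved.
Class II: 2/3 of 257899 = 171932.67, rounded up to 171933; 171,933 required, 171,947 in favor — approved.
Class III: 4/5 of 4388268 = 3510614.40, rounded up to 3510615; 3,510,615 required, 3,511,260 in favor — approved.

Approved — every class gave the required vote.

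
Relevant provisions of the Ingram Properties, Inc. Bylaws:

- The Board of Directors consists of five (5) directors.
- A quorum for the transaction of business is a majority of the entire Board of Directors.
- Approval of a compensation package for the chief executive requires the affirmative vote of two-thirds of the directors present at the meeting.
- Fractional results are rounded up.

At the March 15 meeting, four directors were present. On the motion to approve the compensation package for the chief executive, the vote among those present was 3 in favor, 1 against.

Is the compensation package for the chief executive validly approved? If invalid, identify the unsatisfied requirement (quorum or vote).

Quorum: 4 present; quorum is 3. Satisfied.
Vote: the compensation package for the chief executive requires two-thirds of the directors present (4). 2/3 of 4 = 2.67, rounded up to 3, so 3 affirmative votes are needed; 3 voted in favor. Satisfied.

Valid — all requirements satisfied.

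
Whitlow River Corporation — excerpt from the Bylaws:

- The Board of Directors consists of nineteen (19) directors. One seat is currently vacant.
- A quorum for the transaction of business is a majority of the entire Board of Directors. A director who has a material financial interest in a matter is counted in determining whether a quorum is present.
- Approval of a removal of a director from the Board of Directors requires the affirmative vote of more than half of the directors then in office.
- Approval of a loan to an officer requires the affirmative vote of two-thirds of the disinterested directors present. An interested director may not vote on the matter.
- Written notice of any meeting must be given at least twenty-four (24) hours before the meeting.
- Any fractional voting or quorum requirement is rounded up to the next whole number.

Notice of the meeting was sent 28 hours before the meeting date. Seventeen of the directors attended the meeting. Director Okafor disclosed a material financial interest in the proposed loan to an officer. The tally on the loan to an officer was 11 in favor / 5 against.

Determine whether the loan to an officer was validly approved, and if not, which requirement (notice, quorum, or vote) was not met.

Notice: 28 hours given; 24 required (28 ≥ 24). Satisfied.
Quorum: 17 present (interested directors count toward quorum); quorum is 10. Satisfied.
Vote: the loan to an officer requires two-thirds of the disinterested directors present (17 − 1 = 16). 2/3 of 16 = 10.67, rounded up to 11, so 11 affirmative votes are needed; 11 voted in favor. Satisfied.

Valid — all requirements satisfied.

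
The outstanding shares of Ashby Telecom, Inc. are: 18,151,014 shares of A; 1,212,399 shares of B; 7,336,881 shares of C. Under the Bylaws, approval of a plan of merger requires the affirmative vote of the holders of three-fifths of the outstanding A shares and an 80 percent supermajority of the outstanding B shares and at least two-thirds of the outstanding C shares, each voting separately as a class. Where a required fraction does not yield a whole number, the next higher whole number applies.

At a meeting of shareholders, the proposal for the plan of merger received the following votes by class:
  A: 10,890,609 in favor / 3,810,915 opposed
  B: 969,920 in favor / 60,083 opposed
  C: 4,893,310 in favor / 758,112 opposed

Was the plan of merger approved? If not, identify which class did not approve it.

Approved — every class gave the required vote.

A: 3/5 of 18151014 = 10890608.40, rounded up to 10890609; 10,890,609 required, 10,890,609 in favor — approved.
B: 4/5 of 1212399 = 969919.20, rounded up to 969920; 969,920 required, 969,920 in favor — approved.
C: 2/3 of 7336881 = 4891254; 4,891,254 required, 4,893,310 in favor — approved.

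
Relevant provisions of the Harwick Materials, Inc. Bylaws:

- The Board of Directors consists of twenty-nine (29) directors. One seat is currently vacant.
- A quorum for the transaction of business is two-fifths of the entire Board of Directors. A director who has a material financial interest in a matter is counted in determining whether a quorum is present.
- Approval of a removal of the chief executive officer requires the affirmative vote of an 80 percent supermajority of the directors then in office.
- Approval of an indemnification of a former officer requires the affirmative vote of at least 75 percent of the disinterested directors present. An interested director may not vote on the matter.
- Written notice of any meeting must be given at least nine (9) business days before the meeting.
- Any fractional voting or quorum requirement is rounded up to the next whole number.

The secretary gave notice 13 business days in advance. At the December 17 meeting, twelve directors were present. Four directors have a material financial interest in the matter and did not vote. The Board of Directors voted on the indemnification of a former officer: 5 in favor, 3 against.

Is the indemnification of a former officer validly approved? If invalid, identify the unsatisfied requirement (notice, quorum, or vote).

Notice: 13 business days given; 9 required (13 ≥ 9). Satisfied.
Quorum: 12 present (interested directors count toward quorum); quorum is 12. Satisfied.
Vote: the indemnification of a former officer requires three-fourths of the disinterested directors present (12 − 4 = 8). 3/4 of 8 = 6, so 6 affirmative votes are needed; 5 voted in favor. Not satisfied.

Invalid — vote requirement not satisfied.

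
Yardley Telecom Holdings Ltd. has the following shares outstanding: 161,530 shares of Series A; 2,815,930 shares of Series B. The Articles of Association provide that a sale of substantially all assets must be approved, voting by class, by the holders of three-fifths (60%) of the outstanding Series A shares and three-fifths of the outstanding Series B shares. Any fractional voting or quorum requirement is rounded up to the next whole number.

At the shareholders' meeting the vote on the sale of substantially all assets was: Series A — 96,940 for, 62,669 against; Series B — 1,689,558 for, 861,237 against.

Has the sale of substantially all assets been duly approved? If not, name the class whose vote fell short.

Approved — every class gave the required vote.

Series A: 3/5 of 161530 = 96918; 96,918 required, 96,940 in favor — approved.
Series B: 3/5 of 2815930 = 1689558; 1,689,558 required, 1,689,558 in favor — approved.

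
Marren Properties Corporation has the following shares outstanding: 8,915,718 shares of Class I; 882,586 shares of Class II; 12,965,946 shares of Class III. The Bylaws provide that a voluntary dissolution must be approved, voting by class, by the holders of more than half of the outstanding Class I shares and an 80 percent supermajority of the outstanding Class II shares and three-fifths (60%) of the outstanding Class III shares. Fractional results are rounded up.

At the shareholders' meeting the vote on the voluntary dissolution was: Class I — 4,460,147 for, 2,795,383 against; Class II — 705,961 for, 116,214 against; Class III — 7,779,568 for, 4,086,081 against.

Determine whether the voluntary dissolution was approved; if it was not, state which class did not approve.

Class I: a majority of 8915718 is 4457860; 4,457,860 required, 4,460,147 in favor — approved.
Class II: 4/5 of 882586 = 706068.80, rounded up to 706069; 706,069 required, 705,961 in favor — not approved.
Class III: 3/5 of 12965946 = 7779567.60, rounded up to 7779568; 7,779,568 required, 7,779,568 in favor — approved.

Not approved — the Class II shares did not give the required vote.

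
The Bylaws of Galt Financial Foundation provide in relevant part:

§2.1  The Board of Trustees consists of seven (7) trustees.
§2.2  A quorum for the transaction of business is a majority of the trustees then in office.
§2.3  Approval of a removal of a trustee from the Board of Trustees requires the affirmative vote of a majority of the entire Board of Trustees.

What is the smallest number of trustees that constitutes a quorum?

4

A majority of 7 is 4.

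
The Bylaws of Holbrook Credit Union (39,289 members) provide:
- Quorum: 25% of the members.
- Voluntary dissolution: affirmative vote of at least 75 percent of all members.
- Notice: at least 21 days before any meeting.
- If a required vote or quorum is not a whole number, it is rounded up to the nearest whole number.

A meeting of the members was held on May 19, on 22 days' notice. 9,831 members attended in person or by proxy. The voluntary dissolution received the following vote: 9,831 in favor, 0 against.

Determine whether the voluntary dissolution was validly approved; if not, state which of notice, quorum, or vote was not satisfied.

Invalid — vote requirement not satisfied.

Notice: 22 days given; 21 required. Satisfied.
Quorum: 25% of 39,289 = 9,822.25, rounded up to 9,823; 9,831 present. Satisfied.
Vote: requires three-fourths of all members (39,289); 3/4 of 39289 = 29466.75, rounded up to 29467, so 29,467 needed; 9,831 in favor. Not satisfied.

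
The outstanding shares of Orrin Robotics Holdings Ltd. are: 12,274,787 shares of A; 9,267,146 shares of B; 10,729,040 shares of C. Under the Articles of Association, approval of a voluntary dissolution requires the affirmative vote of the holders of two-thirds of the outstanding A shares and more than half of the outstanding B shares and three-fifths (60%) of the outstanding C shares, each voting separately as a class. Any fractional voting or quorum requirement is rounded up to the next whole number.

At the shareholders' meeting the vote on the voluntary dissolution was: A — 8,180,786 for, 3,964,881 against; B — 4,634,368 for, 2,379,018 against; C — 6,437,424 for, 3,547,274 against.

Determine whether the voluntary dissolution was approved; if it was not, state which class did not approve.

A: 2/3 of 12274787 = 8183191.33, rounded up to 8183192; 8,183,192 required, 8,180,786 in favor — not approved.
B: a majority of 9267146 is 4633574; 4,633,574 required, 4,634,368 in favor — approved.
C: 3/5 of 10729040 = 6437424; 6,437,424 required, 6,437,424 in favor — approved.

Not approved — the A shares did not give the required vote.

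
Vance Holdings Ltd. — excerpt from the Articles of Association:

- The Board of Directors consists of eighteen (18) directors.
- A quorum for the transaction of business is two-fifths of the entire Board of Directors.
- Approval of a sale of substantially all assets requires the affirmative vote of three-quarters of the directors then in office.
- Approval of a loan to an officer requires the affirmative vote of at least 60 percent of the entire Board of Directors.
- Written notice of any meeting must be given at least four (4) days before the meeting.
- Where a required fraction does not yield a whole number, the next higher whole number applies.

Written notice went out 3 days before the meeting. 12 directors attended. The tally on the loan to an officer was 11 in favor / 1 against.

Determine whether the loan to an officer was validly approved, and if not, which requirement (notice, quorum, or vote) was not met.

Notice: 3 days given; 4 required (3 < 4). Not satisfied.
Quorum: 12 present; quorum is 8. Satisfied.
Vote: the loan to an officer requires three-fifths of the entire Board of Directors (18). 3/5 of 18 = 10.80, rounded up to 11, so 11 affirmative votes are needed; 11 voted in favor. Satisfied.

Invalid — notice requirement not satisfied.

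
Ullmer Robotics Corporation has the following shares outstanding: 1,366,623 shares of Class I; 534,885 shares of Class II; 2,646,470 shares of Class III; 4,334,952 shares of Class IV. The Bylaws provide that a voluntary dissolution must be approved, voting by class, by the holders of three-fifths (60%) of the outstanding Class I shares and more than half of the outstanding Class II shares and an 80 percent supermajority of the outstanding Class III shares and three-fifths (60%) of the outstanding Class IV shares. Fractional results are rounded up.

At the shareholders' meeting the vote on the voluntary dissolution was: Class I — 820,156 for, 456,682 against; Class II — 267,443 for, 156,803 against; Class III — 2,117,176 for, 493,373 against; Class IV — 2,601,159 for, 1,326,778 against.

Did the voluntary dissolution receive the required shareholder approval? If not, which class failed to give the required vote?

Approved — every class gave the required vote.

Class I: 3/5 of 1366623 = 819973.80, rounded up to 819974; 819,974 required, 820,156 in favor — approved.
Class II: a majority of 534885 is 267443; 267,443 required, 267,443 in favor — approved.
Class III: 4/5 of 2646470 = 2117176; 2,117,176 required, 2,117,176 in favor — approved.
Class IV: 3/5 of 4334952 = 2600971.20, rounded up to 2600972; 2,600,972 required, 2,601,159 in favor — approved.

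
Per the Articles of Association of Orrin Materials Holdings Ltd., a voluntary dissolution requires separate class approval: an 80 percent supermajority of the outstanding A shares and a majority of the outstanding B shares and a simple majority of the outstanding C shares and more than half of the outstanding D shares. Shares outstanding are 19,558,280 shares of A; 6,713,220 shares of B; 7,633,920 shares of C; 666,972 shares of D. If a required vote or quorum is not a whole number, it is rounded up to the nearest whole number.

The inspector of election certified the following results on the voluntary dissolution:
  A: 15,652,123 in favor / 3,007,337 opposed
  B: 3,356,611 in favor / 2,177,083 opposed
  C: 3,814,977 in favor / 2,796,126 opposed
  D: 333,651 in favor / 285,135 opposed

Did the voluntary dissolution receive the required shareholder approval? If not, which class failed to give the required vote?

A: 4/5 of 19558280 = 15646624; 15,646,624 required, 15,652,123 in favor — approved.
B: a majority of 6713220 is 3356611; 3,356,611 required, 3,356,611 in favor — approved.
C: a majority of 7633920 is 3816961; 3,816,961 required, 3,814,977 in favor — not approved.
D: a majority of 666972 is 333487; 333,487 required, 333,651 in favor — approved.

Not approved — the C shares did not give the required vote.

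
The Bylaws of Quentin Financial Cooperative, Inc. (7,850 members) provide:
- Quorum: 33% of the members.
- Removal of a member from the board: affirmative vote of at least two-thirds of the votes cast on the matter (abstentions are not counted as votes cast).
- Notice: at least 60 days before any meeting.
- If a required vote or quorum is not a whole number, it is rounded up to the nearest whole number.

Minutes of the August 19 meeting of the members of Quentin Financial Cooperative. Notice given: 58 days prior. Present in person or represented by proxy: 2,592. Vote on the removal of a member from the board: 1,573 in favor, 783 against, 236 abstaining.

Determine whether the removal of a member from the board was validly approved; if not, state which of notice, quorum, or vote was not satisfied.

Invalid — notice requirement not satisfied.

Notice: 58 days given; 60 required. Not satisfied.
Quorum: 33% of 7,850 = 2,590.50, rounded up to 2,591; 2,592 present. Satisfied.
Vote: requires two-thirds of the votes cast (2,592 − 236 abstaining = 2,356); 2/3 of 2356 = 1570.67, rounded up to 1571, so 1,571 needed; 1,573 in favor. Satisfied.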